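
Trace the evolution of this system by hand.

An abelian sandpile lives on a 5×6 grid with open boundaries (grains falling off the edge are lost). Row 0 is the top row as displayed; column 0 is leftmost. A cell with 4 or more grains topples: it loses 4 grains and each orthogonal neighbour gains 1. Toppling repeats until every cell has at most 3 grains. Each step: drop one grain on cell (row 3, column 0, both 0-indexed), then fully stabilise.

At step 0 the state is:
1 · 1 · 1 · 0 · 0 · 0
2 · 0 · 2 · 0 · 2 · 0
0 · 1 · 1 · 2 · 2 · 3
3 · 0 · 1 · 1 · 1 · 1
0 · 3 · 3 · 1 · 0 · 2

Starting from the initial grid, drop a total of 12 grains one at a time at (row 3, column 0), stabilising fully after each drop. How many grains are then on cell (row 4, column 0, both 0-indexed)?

k=0  1 · 1 · 1 · 0 · 0 · 0
2 · 0 · 2 · 0 · 2 · 0
0 · 1 · 1 · 2 · 2 · 3
3 · 0 · 1 · 1 · 1 · 1
0 · 3 · 3 · 1 · 0 · 2
k=1  1 · 1 · 1 · 0 · 0 · 0
2 · 0 · 2 · 0 · 2 · 0
1 · 1 · 1 · 2 · 2 · 3
0 · 1 · 1 · 1 · 1 · 1
1 · 3 · 3 · 1 · 0 · 2
k=2  1 · 1 · 1 · 0 · 0 · 0
2 · 0 · 2 · 0 · 2 · 0
1 · 1 · 1 · 2 · 2 · 3
1 · 1 · 1 · 1 · 1 · 1
1 · 3 · 3 · 1 · 0 · 2
k=3  1 · 1 · 1 · 0 · 0 · 0
2 · 0 · 2 · 0 · 2 · 0
1 · 1 · 1 · 2 · 2 · 3
2 · 1 · 1 · 1 · 1 · 1
1 · 3 · 3 · 1 · 0 · 2
k=4  1 · 1 · 1 · 0 · 0 · 0
2 · 0 · 2 · 0 · 2 · 0
1 · 1 · 1 · 2 · 2 · 3
3 · 1 · 1 · 1 · 1 · 1
1 · 3 · 3 · 1 · 0 · 2
k=5  1 · 1 · 1 · 0 · 0 · 0
2 · 0 · 2 · 0 · 2 · 0
2 · 1 · 1 · 2 · 2 · 3
0 · 2 · 1 · 1 · 1 · 1
2 · 3 · 3 · 1 · 0 · 2
k=6  1 · 1 · 1 · 0 · 0 · 0
2 · 0 · 2 · 0 · 2 · 0
2 · 1 · 1 · 2 · 2 · 3
1 · 2 · 1 · 1 · 1 · 1
2 · 3 · 3 · 1 · 0 · 2
k=7  1 · 1 · 1 · 0 · 0 · 0
2 · 0 · 2 · 0 · 2 · 0
2 · 1 · 1 · 2 · 2 · 3
2 · 2 · 1 · 1 · 1 · 1
2 · 3 · 3 · 1 · 0 · 2
k=8  1 · 1 · 1 · 0 · 0 · 0
2 · 0 · 2 · 0 · 2 · 0
2 · 1 · 1 · 2 · 2 · 3
3 · 2 · 1 · 1 · 1 · 1
2 · 3 · 3 · 1 · 0 · 2
k=9  1 · 1 · 1 · 0 · 0 · 0
2 · 0 · 2 · 0 · 2 · 0
3 · 1 · 1 · 2 · 2 · 3
0 · 3 · 1 · 1 · 1 · 1
3 · 3 · 3 · 1 · 0 · 2
k=10  1 · 1 · 1 · 0 · 0 · 0
2 · 0 · 2 · 0 · 2 · 0
3 · 1 · 1 · 2 · 2 · 3
1 · 3 · 1 · 1 · 1 · 1
3 · 3 · 3 · 1 · 0 · 2
k=11  1 · 1 · 1 · 0 · 0 · 0
2 · 0 · 2 · 0 · 2 · 0
3 · 1 · 1 · 2 · 2 · 3
2 · 3 · 1 · 1 · 1 · 1
3 · 3 · 3 · 1 · 0 · 2
k=12  1 · 1 · 1 · 0 · 0 · 0
2 · 0 · 2 · 0 · 2 · 0
3 · 1 · 1 · 2 · 2 · 3
3 · 3 · 1 · 1 · 1 · 1
3 · 3 · 3 · 1 · 0 · 2

3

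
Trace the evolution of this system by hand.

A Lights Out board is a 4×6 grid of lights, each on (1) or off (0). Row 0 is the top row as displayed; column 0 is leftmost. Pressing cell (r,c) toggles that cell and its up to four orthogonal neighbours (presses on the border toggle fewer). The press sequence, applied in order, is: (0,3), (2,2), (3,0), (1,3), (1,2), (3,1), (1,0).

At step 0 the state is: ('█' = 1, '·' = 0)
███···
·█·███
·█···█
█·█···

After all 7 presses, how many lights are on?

11

0) ███···
·█·███
·█···█
█·█···
1) ██·██·
·█··██
·█···█
█·█···
2) ██·██·
·██·██
··██·█
█·····
3) ██·██·
·██·██
█·██·█
·█····
4) ██··█·
·█·█·█
█·█··█
·█····
5) ███·█·
··█··█
█····█
·█····
6) ███·█·
··█··█
██···█
█·█···
7) ·██·█·
███··█
·█···█
█·█···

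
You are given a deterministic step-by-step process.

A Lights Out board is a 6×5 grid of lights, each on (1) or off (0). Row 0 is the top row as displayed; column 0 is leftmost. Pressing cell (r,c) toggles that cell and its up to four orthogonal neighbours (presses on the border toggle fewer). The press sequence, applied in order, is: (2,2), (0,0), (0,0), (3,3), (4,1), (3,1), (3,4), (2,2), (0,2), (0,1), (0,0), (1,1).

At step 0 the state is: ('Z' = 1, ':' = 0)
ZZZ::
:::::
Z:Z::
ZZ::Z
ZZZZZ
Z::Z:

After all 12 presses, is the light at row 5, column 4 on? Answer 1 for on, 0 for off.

0) ZZZ::
:::::
Z:Z::
ZZ::Z
ZZZZZ
Z::Z:
1) ZZZ::
::Z::
ZZ:Z:
ZZZ:Z
ZZZZZ
Z::Z:
2) ::Z::
Z:Z::
ZZ:Z:
ZZZ:Z
ZZZZZ
Z::Z:
3) ZZZ::
::Z::
ZZ:Z:
ZZZ:Z
ZZZZZ
Z::Z:
4) ZZZ::
::Z::
ZZ:::
ZZ:Z:
ZZZ:Z
Z::Z:
5) ZZZ::
::Z::
ZZ:::
Z::Z:
::::Z
ZZ:Z:
6) ZZZ::
::Z::
Z::::
:ZZZ:
:Z::Z
ZZ:Z:
7) ZZZ::
::Z::
Z:::Z
:ZZ:Z
:Z:::
ZZ:Z:
8) ZZZ::
:::::
ZZZZZ
:Z::Z
:Z:::
ZZ:Z:
9) Z::Z:
::Z::
ZZZZZ
:Z::Z
:Z:::
ZZ:Z:
10) :ZZZ:
:ZZ::
ZZZZZ
:Z::Z
:Z:::
ZZ:Z:
11) Z:ZZ:
ZZZ::
ZZZZZ
:Z::Z
:Z:::
ZZ:Z:
12) ZZZZ:
:::::
Z:ZZZ
:Z::Z
:Z:::
ZZ:Z:

0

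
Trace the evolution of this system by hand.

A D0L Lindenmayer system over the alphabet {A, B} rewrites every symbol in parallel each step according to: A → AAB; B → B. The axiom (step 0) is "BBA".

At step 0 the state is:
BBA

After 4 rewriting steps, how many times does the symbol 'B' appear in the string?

17

[0] BBA
[1] BBAAB
[2] BBAABAABB
[3] BBAABAABBAABAABBB
[4] BBAABAABBAABAABBBAABAABBAABAABBBB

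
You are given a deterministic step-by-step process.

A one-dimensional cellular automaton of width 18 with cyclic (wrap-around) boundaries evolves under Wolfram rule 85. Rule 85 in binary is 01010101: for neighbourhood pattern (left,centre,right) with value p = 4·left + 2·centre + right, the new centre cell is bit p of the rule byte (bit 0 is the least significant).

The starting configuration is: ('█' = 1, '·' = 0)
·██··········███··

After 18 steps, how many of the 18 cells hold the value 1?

5

[0] ·██··········███··
[1] ··██████████···███
[2] █··········███···█
[3] ██████████···███··
[4] ·········███···██·
[5] ████████···███··██
[6] ·······███···██···
[7] ██████···███··████
[8] ·····███···██·····
[9] ████···███··██████
[10] ···███···██·······
[11] ██···███··████████
[12] ·███···██·········
[13] ···███··██████████
[14] ██···██··········█
[15] ·███··██████████··
[16] ···██··········███
[17] ██··██████████···█
[18] ·██··········███··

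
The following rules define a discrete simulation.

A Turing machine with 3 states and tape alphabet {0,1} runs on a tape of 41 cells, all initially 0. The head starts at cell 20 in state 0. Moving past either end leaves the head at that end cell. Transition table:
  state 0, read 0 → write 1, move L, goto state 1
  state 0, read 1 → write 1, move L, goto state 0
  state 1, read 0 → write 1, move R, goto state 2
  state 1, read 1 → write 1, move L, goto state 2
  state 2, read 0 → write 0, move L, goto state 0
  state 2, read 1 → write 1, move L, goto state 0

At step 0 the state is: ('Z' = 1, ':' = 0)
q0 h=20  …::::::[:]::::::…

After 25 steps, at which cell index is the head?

7

[0] q0 h=20  …::::::[:]::::::…
[1] q1 h=19  …::::::[:]Z:::::…
[2] q2 h=20  …:::::Z[Z]::::::…
[3] q0 h=19  …::::::[Z]Z:::::…
[4] q0 h=18  …::::::[:]ZZ::::…
[5] q1 h=17  …::::::[:]ZZZ:::…
[6] q2 h=18  …:::::Z[Z]ZZ::::…
[7] q0 h=17  …::::::[Z]ZZZ:::…
[8] q0 h=16  …::::::[:]ZZZZ::…
[9] q1 h=15  …::::::[:]ZZZZZ:…
[10] q2 h=16  …:::::Z[Z]ZZZZ::…
[11] q0 h=15  …::::::[Z]ZZZZZ:…
[12] q0 h=14  …::::::[:]ZZZZZZ…
[13] q1 h=13  …::::::[:]ZZZZZZ…
[14] q2 h=14  …:::::Z[Z]ZZZZZZ…
[15] q0 h=13  …::::::[Z]ZZZZZZ…
[16] q0 h=12  …::::::[:]ZZZZZZ…
[17] q1 h=11  …::::::[:]ZZZZZZ…
[18] q2 h=12  …:::::Z[Z]ZZZZZZ…
[19] q0 h=11  …::::::[Z]ZZZZZZ…
[20] q0 h=10  …::::::[:]ZZZZZZ…
[21] q1 h= 9  …::::::[:]ZZZZZZ…
[22] q2 h=10  …:::::Z[Z]ZZZZZZ…
[23] q0 h= 9  …::::::[Z]ZZZZZZ…
[24] q0 h= 8  …::::::[:]ZZZZZZ…
[25] q1 h= 7  …::::::[:]ZZZZZZ…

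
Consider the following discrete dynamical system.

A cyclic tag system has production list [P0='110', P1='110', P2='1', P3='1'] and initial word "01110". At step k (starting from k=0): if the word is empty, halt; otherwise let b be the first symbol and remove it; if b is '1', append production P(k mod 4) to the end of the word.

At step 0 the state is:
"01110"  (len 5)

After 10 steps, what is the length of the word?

gen 0: "01110"  (len 5)
gen 1: "1110"  (len 4)
gen 2: "110110"  (len 6)
gen 3: "101101"  (len 6)
gen 4: "011011"  (len 6)
gen 5: "11011"  (len 5)
gen 6: "1011110"  (len 7)
gen 7: "0111101"  (len 7)
gen 8: "111101"  (len 6)
gen 9: "11101110"  (len 8)
gen 10: "1101110110"  (len 10)

10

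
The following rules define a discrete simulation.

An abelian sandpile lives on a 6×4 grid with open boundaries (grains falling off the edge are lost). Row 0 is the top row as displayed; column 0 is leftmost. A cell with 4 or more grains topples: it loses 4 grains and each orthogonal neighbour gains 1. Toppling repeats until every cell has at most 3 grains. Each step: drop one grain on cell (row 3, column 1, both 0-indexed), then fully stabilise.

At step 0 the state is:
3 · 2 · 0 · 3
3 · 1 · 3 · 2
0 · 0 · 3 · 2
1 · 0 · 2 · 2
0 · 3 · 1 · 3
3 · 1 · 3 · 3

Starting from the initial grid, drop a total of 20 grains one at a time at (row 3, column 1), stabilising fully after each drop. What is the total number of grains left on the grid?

[0] 3 · 2 · 0 · 3
3 · 1 · 3 · 2
0 · 0 · 3 · 2
1 · 0 · 2 · 2
0 · 3 · 1 · 3
3 · 1 · 3 · 3
[1] 3 · 2 · 0 · 3
3 · 1 · 3 · 2
0 · 0 · 3 · 2
1 · 1 · 2 · 2
0 · 3 · 1 · 3
3 · 1 · 3 · 3
[2] 3 · 2 · 0 · 3
3 · 1 · 3 · 2
0 · 0 · 3 · 2
1 · 2 · 2 · 2
0 · 3 · 1 · 3
3 · 1 · 3 · 3
[3] 3 · 2 · 0 · 3
3 · 1 · 3 · 2
0 · 0 · 3 · 2
1 · 3 · 2 · 2
0 · 3 · 1 · 3
3 · 1 · 3 · 3
[4] 3 · 2 · 0 · 3
3 · 1 · 3 · 2
0 · 1 · 3 · 2
2 · 1 · 3 · 2
1 · 0 · 2 · 3
3 · 2 · 3 · 3
[5] 3 · 2 · 0 · 3
3 · 1 · 3 · 2
0 · 1 · 3 · 2
2 · 2 · 3 · 2
1 · 0 · 2 · 3
3 · 2 · 3 · 3
[6] 3 · 2 · 0 · 3
3 · 1 · 3 · 2
0 · 1 · 3 · 2
2 · 3 · 3 · 2
1 · 0 · 2 · 3
3 · 2 · 3 · 3
[7] 3 · 2 · 1 · 3
3 · 2 · 0 · 3
0 · 3 · 1 · 3
3 · 1 · 1 · 3
1 · 1 · 3 · 3
3 · 2 · 3 · 3
[8] 3 · 2 · 1 · 3
3 · 2 · 0 · 3
0 · 3 · 1 · 3
3 · 2 · 1 · 3
1 · 1 · 3 · 3
3 · 2 · 3 · 3
[9] 3 · 2 · 1 · 3
3 · 2 · 0 · 3
0 · 3 · 1 · 3
3 · 3 · 1 · 3
1 · 1 · 3 · 3
3 · 2 · 3 · 3
[10] 3 · 2 · 1 · 3
3 · 3 · 0 · 3
2 · 0 · 2 · 3
0 · 2 · 2 · 3
2 · 2 · 3 · 3
3 · 2 · 3 · 3
[11] 3 · 2 · 1 · 3
3 · 3 · 0 · 3
2 · 0 · 2 · 3
0 · 3 · 2 · 3
2 · 2 · 3 · 3
3 · 2 · 3 · 3
[12] 3 · 2 · 1 · 3
3 · 3 · 0 · 3
2 · 1 · 2 · 3
1 · 0 · 3 · 3
2 · 3 · 3 · 3
3 · 2 · 3 · 3
[13] 3 · 2 · 1 · 3
3 · 3 · 0 · 3
2 · 1 · 2 · 3
1 · 1 · 3 · 3
2 · 3 · 3 · 3
3 · 2 · 3 · 3
[14] 3 · 2 · 1 · 3
3 · 3 · 0 · 3
2 · 1 · 2 · 3
1 · 2 · 3 · 3
2 · 3 · 3 · 3
3 · 2 · 3 · 3
[15] 3 · 2 · 1 · 3
3 · 3 · 0 · 3
2 · 1 · 2 · 3
1 · 3 · 3 · 3
2 · 3 · 3 · 3
3 · 2 · 3 · 3
[16] 3 · 2 · 2 · 0
3 · 3 · 2 · 1
2 · 3 · 0 · 2
3 · 2 · 3 · 2
0 · 3 · 3 · 2
1 · 1 · 2 · 1
[17] 3 · 2 · 2 · 0
3 · 3 · 2 · 1
2 · 3 · 0 · 2
3 · 3 · 3 · 2
0 · 3 · 3 · 2
1 · 1 · 2 · 1
[18] 1 · 0 · 3 · 0
2 · 2 · 3 · 1
1 · 3 · 2 · 2
2 · 0 · 2 · 3
2 · 2 · 1 · 3
1 · 2 · 3 · 1
[19] 1 · 0 · 3 · 0
2 · 2 · 3 · 1
1 · 3 · 2 · 2
2 · 1 · 2 · 3
2 · 2 · 1 · 3
1 · 2 · 3 · 1
[20] 1 · 0 · 3 · 0
2 · 2 · 3 · 1
1 · 3 · 2 · 2
2 · 2 · 2 · 3
2 · 2 · 1 · 3
1 · 2 · 3 · 1

44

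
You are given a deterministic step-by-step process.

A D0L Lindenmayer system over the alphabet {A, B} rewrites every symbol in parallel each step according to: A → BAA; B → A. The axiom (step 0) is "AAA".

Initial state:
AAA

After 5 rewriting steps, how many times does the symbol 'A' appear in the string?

210

t=0: AAA
t=1: BAABAABAA
t=2: ABAABAAABAABAAABAABAA
t=3: BAAABAABAAABAABAABAAABAABAAABAABAABAAABAABAAABAABAA
t=4: ABAABAABAAABAABAAABAABAABAAABAABAAABAABAAABAABAABAAABAABAA…BAAABAABAAABAABAAABAABAABAAABAABAAABAABAABAAABAABAAABAABAA  (len 123)
t=5: BAAABAABAAABAABAAABAABAABAAABAABAAABAABAABAAABAABAAABAABAA…BAAABAABAAABAABAAABAABAABAAABAABAAABAABAABAAABAABAAABAABAA  (len 297)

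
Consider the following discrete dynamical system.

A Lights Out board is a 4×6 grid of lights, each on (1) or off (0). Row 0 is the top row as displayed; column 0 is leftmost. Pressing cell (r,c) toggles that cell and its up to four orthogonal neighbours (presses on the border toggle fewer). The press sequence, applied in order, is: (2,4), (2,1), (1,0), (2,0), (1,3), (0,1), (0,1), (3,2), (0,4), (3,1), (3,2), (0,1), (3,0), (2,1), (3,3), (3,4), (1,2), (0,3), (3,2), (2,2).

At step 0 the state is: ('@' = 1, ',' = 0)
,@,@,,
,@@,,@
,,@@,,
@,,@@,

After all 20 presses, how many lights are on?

0) ,@,@,,
,@@,,@
,,@@,,
@,,@@,
1) ,@,@,,
,@@,@@
,,@,@@
@,,@,,
2) ,@,@,,
,,@,@@
@@,,@@
@@,@,,
3) @@,@,,
@@@,@@
,@,,@@
@@,@,,
4) @@,@,,
,@@,@@
@,,,@@
,@,@,,
5) @@,,,,
,@,@,@
@,,@@@
,@,@,,
6) ,,@,,,
,,,@,@
@,,@@@
,@,@,,
7) @@,,,,
,@,@,@
@,,@@@
,@,@,,
8) @@,,,,
,@,@,@
@,@@@@
,,@,,,
9) @@,@@@
,@,@@@
@,@@@@
,,@,,,
10) @@,@@@
,@,@@@
@@@@@@
@@,,,,
11) @@,@@@
,@,@@@
@@,@@@
@,@@,,
12) ,,@@@@
,,,@@@
@@,@@@
@,@@,,
13) ,,@@@@
,,,@@@
,@,@@@
,@@@,,
14) ,,@@@@
,@,@@@
@,@@@@
,,@@,,
15) ,,@@@@
,@,@@@
@,@,@@
,,,,@,
16) ,,@@@@
,@,@@@
@,@,,@
,,,@,@
17) ,,,@@@
,,@,@@
@,,,,@
,,,@,@
18) ,,@,,@
,,@@@@
@,,,,@
,,,@,@
19) ,,@,,@
,,@@@@
@,@,,@
,@@,,@
20) ,,@,,@
,,,@@@
@@,@,@
,@,,,@

11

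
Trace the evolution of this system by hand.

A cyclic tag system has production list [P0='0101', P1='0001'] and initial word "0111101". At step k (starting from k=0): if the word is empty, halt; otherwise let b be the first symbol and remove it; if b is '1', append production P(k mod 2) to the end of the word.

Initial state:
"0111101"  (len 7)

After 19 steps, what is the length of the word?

24

step 0: "0111101"  (len 7)
step 1: "111101"  (len 6)
step 2: "111010001"  (len 9)
step 3: "110100010101"  (len 12)
step 4: "101000101010001"  (len 15)
step 5: "010001010100010101"  (len 18)
step 6: "10001010100010101"  (len 17)
step 7: "00010101000101010101"  (len 20)
step 8: "0010101000101010101"  (len 19)
step 9: "010101000101010101"  (len 18)
step 10: "10101000101010101"  (len 17)
step 11: "01010001010101010101"  (len 20)
step 12: "1010001010101010101"  (len 19)
step 13: "0100010101010101010101"  (len 22)
step 14: "100010101010101010101"  (len 21)
step 15: "000101010101010101010101"  (len 24)
step 16: "00101010101010101010101"  (len 23)
step 17: "0101010101010101010101"  (len 22)
step 18: "101010101010101010101"  (len 21)
step 19: "010101010101010101010101"  (len 24)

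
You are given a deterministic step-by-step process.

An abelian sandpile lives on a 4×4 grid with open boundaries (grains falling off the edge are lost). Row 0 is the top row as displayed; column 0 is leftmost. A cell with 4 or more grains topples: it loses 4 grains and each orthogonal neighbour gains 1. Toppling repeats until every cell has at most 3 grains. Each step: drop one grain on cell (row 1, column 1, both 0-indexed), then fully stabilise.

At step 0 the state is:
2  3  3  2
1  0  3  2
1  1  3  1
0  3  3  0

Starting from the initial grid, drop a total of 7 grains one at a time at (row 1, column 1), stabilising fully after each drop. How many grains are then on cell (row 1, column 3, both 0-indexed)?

3

k=0  2  3  3  2
1  0  3  2
1  1  3  1
0  3  3  0
k=1  2  3  3  2
1  1  3  2
1  1  3  1
0  3  3  0
k=2  2  3  3  2
1  2  3  2
1  1  3  1
0  3  3  0
k=3  2  3  3  2
1  3  3  2
1  1  3  1
0  3  3  0
k=4  3  1  1  3
2  3  2  3
2  0  2  2
1  1  1  1
k=5  3  2  1  3
3  0  3  3
2  1  2  2
1  1  1  1
k=6  3  2  1  3
3  1  3  3
2  1  2  2
1  1  1  1
k=7  3  2  1  3
3  2  3  3
2  1  2  2
1  1  1  1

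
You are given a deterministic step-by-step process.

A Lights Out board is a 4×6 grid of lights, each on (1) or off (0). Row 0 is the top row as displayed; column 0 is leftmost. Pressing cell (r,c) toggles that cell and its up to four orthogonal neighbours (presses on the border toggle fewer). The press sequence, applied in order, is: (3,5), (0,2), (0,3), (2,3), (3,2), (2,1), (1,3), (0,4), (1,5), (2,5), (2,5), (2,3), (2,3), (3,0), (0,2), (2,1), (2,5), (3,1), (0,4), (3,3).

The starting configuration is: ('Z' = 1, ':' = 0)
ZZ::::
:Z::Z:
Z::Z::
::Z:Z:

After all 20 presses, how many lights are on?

k=0  ZZ::::
:Z::Z:
Z::Z::
::Z:Z:
k=1  ZZ::::
:Z::Z:
Z::Z:Z
::Z::Z
k=2  Z:ZZ::
:ZZ:Z:
Z::Z:Z
::Z::Z
k=3  Z:::Z:
:ZZZZ:
Z::Z:Z
::Z::Z
k=4  Z:::Z:
:ZZ:Z:
Z:Z:ZZ
::ZZ:Z
k=5  Z:::Z:
:ZZ:Z:
Z:::ZZ
:Z:::Z
k=6  Z:::Z:
::Z:Z:
:ZZ:ZZ
:::::Z
k=7  Z::ZZ:
:::Z::
:ZZZZZ
:::::Z
k=8  Z::::Z
:::ZZ:
:ZZZZZ
:::::Z
k=9  Z:::::
:::Z:Z
:ZZZZ:
:::::Z
k=10  Z:::::
:::Z::
:ZZZ:Z
::::::
k=11  Z:::::
:::Z:Z
:ZZZZ:
:::::Z
k=12  Z:::::
:::::Z
:Z::::
:::Z:Z
k=13  Z:::::
:::Z:Z
:ZZZZ:
:::::Z
k=14  Z:::::
:::Z:Z
ZZZZZ:
ZZ:::Z
k=15  ZZZZ::
::ZZ:Z
ZZZZZ:
ZZ:::Z
k=16  ZZZZ::
:ZZZ:Z
:::ZZ:
Z::::Z
k=17  ZZZZ::
:ZZZ::
:::Z:Z
Z:::::
k=18  ZZZZ::
:ZZZ::
:Z:Z:Z
:ZZ:::
k=19  ZZZ:ZZ
:ZZZZ:
:Z:Z:Z
:ZZ:::
k=20  ZZZ:ZZ
:ZZZZ:
:Z:::Z
:Z:ZZ:

14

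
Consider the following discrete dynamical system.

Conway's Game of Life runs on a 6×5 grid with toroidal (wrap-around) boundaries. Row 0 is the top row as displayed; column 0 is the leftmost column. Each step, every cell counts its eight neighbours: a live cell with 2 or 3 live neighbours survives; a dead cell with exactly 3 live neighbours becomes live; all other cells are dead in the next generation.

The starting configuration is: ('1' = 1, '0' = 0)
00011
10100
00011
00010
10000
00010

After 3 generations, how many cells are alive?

k=0  00011
10100
00011
00010
10000
00010
k=1  00111
10100
00111
00010
00001
00010
k=2  01101
10000
01101
00100
00011
00100
k=3  11110
00001
11110
11101
00110
11101

19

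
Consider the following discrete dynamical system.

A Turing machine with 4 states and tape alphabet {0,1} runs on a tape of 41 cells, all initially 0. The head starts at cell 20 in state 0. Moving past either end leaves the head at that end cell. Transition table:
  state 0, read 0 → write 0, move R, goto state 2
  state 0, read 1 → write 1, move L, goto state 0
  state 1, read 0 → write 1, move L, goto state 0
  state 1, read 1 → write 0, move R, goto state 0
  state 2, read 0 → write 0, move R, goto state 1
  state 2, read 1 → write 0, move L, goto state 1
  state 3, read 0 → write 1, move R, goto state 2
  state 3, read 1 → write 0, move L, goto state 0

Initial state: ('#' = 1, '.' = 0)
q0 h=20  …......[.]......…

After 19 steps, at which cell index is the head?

17

k=0  q0 h=20  …......[.]......…
k=1  q2 h=21  …......[.]......…
k=2  q1 h=22  …......[.]......…
k=3  q0 h=21  …......[.]#.....…
k=4  q2 h=22  …......[#]......…
k=5  q1 h=21  …......[.]......…
k=6  q0 h=20  …......[.]#.....…
k=7  q2 h=21  …......[#]......…
k=8  q1 h=20  …......[.]......…
k=9  q0 h=19  …......[.]#.....…
k=10  q2 h=20  …......[#]......…
k=11  q1 h=19  …......[.]......…
k=12  q0 h=18  …......[.]#.....…
k=13  q2 h=19  …......[#]......…
k=14  q1 h=18  …......[.]......…
k=15  q0 h=17  …......[.]#.....…
k=16  q2 h=18  …......[#]......…
k=17  q1 h=17  …......[.]......…
k=18  q0 h=16  …......[.]#.....…
k=19  q2 h=17  …......[#]......…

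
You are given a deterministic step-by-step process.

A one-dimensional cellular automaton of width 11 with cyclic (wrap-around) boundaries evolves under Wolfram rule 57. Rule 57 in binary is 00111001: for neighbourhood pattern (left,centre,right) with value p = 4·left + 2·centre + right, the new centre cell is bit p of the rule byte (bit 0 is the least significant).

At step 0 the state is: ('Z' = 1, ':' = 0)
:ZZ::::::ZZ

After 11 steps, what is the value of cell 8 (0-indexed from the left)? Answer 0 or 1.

1

step 0: :ZZ::::::ZZ
step 1: ZZ:ZZZZZ:Z:
step 2: Z:ZZ::::Z:Z
step 3: :ZZ:ZZZ::ZZ
step 4: ZZ:ZZ::Z:Z:
step 5: Z:ZZ:Z::Z:Z
step 6: :ZZ:Z:Z::ZZ
step 7: ZZ:Z:Z:Z:Z:
step 8: Z:Z:Z:Z:Z:Z
step 9: :Z:Z:Z:Z:ZZ
step 10: Z:Z:Z:Z:ZZ:
step 11: :Z:Z:Z:ZZ:Z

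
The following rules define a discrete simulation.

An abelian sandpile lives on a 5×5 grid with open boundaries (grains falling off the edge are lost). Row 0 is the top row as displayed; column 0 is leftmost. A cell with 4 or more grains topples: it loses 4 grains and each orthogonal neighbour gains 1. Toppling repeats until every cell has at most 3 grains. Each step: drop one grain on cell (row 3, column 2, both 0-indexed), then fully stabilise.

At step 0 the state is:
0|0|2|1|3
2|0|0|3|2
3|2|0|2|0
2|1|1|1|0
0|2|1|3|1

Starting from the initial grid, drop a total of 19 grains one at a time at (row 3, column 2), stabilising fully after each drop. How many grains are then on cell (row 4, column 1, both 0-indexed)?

2

t=0: 0|0|2|1|3
2|0|0|3|2
3|2|0|2|0
2|1|1|1|0
0|2|1|3|1
t=1: 0|0|2|1|3
2|0|0|3|2
3|2|0|2|0
2|1|2|1|0
0|2|1|3|1
t=2: 0|0|2|1|3
2|0|0|3|2
3|2|0|2|0
2|1|3|1|0
0|2|1|3|1
t=3: 0|0|2|1|3
2|0|0|3|2
3|2|1|2|0
2|2|0|2|0
0|2|2|3|1
t=4: 0|0|2|1|3
2|0|0|3|2
3|2|1|2|0
2|2|1|2|0
0|2|2|3|1
t=5: 0|0|2|1|3
2|0|0|3|2
3|2|1|2|0
2|2|2|2|0
0|2|2|3|1
t=6: 0|0|2|1|3
2|0|0|3|2
3|2|1|2|0
2|2|3|2|0
0|2|2|3|1
t=7: 0|0|2|1|3
2|0|0|3|2
3|2|2|2|0
2|3|0|3|0
0|2|3|3|1
t=8: 0|0|2|1|3
2|0|0|3|2
3|2|2|2|0
2|3|1|3|0
0|2|3|3|1
t=9: 0|0|2|1|3
2|0|0|3|2
3|2|2|2|0
2|3|2|3|0
0|2|3|3|1
t=10: 0|0|2|1|3
2|0|0|3|2
3|2|2|2|0
2|3|3|3|0
0|2|3|3|1
t=11: 0|0|2|1|3
2|0|0|3|2
3|3|3|3|0
3|1|3|1|1
1|0|2|1|2
t=12: 0|0|2|2|3
3|1|2|0|3
1|2|2|1|1
1|0|2|3|1
2|1|3|1|2
t=13: 0|0|2|2|3
3|1|2|0|3
1|2|2|1|1
1|0|3|3|1
2|1|3|1|2
t=14: 0|0|2|2|3
3|1|2|0|3
1|2|3|2|1
1|1|2|0|2
2|2|0|3|2
t=15: 0|0|2|2|3
3|1|2|0|3
1|2|3|2|1
1|1|3|0|2
2|2|0|3|2
t=16: 0|0|2|2|3
3|1|3|0|3
1|3|0|3|1
1|2|1|1|2
2|2|1|3|2
t=17: 0|0|2|2|3
3|1|3|0|3
1|3|0|3|1
1|2|2|1|2
2|2|1|3|2
t=18: 0|0|2|2|3
3|1|3|0|3
1|3|0|3|1
1|2|3|1|2
2|2|1|3|2
t=19: 0|0|2|2|3
3|1|3|0|3
1|3|1|3|1
1|3|0|2|2
2|2|2|3|2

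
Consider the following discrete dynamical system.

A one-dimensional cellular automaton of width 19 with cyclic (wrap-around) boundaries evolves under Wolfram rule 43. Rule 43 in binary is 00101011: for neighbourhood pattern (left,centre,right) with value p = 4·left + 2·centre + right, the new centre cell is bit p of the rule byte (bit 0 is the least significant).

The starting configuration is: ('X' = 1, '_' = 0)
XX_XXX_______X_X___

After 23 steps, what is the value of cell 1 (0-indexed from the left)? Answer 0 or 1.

[0] XX_XXX_______X_X___
[1] X_XX___XXXXXX_X__XX
[2] _XX__XXX_____X__XX_
[3] XX__XX___XXXX__XX__
[4] X__XX__XXX____XX__X
[5] __XX__XX___XXXX__XX
[6] _XX__XX__XXX____XX_
[7] XX__XX__XX___XXXX__
[8] X__XX__XX__XXX____X
[9] __XX__XX__XX___XXXX
[10] _XX__XX__XX__XXX___
[11] XX__XX__XX__XX___XX
[12] ___XX__XX__XX__XXX_
[13] XXXX__XX__XX__XX___
[14] X____XX__XX__XX__XX
[15] __XXXX__XX__XX__XX_
[16] XXX____XX__XX__XX__
[17] X___XXXX__XX__XX__X
[18] __XXX____XX__XX__XX
[19] _XX___XXXX__XX__XX_
[20] XX__XXX____XX__XX__
[21] X__XX___XXXX__XX__X
[22] __XX__XXX____XX__XX
[23] _XX__XX___XXXX__XX_

1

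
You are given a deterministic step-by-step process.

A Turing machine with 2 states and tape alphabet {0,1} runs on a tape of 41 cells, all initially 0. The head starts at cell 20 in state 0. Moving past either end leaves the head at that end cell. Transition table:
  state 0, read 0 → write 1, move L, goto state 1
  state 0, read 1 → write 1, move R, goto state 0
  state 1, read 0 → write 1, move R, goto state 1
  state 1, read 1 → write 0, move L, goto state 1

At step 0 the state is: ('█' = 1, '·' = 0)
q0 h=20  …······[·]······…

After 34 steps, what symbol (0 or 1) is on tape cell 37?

0

step 0: q0 h=20  …······[·]······…
step 1: q1 h=19  …······[·]█·····…
step 2: q1 h=20  …·····█[█]······…
step 3: q1 h=19  …······[█]······…
step 4: q1 h=18  …······[·]······…
step 5: q1 h=19  …·····█[·]······…
step 6: q1 h=20  …····██[·]······…
step 7: q1 h=21  …···███[·]······…
step 8: q1 h=22  …··████[·]······…
step 9: q1 h=23  …·█████[·]······…
step 10: q1 h=24  …██████[·]······…
step 11: q1 h=25  …██████[·]······…
step 12: q1 h=26  …██████[·]······…
step 13: q1 h=27  …██████[·]······…
step 14: q1 h=28  …██████[·]······…
step 15: q1 h=29  …██████[·]······…
step 16: q1 h=30  …██████[·]······…
step 17: q1 h=31  …██████[·]······…
step 18: q1 h=32  …██████[·]······…
step 19: q1 h=33  …██████[·]······…
step 20: q1 h=34  …██████[·]······|
step 21: q1 h=35  …██████[·]·····|
step 22: q1 h=36  …██████[·]····|
step 23: q1 h=37  …██████[·]···|
step 24: q1 h=38  …██████[·]··|
step 25: q1 h=39  …██████[·]·|
step 26: q1 h=40  …██████[·]|
step 27: q1 h=40  …██████[█]|
step 28: q1 h=39  …██████[█]·|
step 29: q1 h=38  …██████[█]··|
step 30: q1 h=37  …██████[█]···|
step 31: q1 h=36  …██████[█]····|
step 32: q1 h=35  …██████[█]·····|
step 33: q1 h=34  …██████[█]······|
step 34: q1 h=33  …██████[█]······…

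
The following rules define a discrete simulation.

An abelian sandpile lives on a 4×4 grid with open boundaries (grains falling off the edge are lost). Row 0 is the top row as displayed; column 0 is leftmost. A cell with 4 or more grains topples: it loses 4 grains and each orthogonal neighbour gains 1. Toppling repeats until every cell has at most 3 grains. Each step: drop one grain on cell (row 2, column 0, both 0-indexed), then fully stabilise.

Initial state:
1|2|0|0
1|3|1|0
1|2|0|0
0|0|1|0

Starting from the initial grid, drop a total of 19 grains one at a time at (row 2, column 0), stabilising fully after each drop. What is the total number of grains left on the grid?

[0] 1|2|0|0
1|3|1|0
1|2|0|0
0|0|1|0
[1] 1|2|0|0
1|3|1|0
2|2|0|0
0|0|1|0
[2] 1|2|0|0
1|3|1|0
3|2|0|0
0|0|1|0
[3] 1|2|0|0
2|3|1|0
0|3|0|0
1|0|1|0
[4] 1|2|0|0
2|3|1|0
1|3|0|0
1|0|1|0
[5] 1|2|0|0
2|3|1|0
2|3|0|0
1|0|1|0
[6] 1|2|0|0
2|3|1|0
3|3|0|0
1|0|1|0
[7] 2|3|0|0
0|1|2|0
2|1|1|0
2|1|1|0
[8] 2|3|0|0
0|1|2|0
3|1|1|0
2|1|1|0
[9] 2|3|0|0
1|1|2|0
0|2|1|0
3|1|1|0
[10] 2|3|0|0
1|1|2|0
1|2|1|0
3|1|1|0
[11] 2|3|0|0
1|1|2|0
2|2|1|0
3|1|1|0
[12] 2|3|0|0
1|1|2|0
3|2|1|0
3|1|1|0
[13] 2|3|0|0
2|1|2|0
1|3|1|0
0|2|1|0
[14] 2|3|0|0
2|1|2|0
2|3|1|0
0|2|1|0
[15] 2|3|0|0
2|1|2|0
3|3|1|0
0|2|1|0
[16] 2|3|0|0
3|2|2|0
1|0|2|0
1|3|1|0
[17] 2|3|0|0
3|2|2|0
2|0|2|0
1|3|1|0
[18] 2|3|0|0
3|2|2|0
3|0|2|0
1|3|1|0
[19] 3|3|0|0
0|3|2|0
1|1|2|0
2|3|1|0

21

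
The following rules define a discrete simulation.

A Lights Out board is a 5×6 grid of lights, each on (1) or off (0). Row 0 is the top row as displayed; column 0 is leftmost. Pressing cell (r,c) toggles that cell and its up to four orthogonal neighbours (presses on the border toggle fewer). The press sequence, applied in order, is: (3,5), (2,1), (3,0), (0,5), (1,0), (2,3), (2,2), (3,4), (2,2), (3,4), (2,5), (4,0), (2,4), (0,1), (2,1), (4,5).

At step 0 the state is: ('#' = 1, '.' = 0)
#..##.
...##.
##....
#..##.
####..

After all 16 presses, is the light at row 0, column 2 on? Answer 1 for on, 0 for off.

[0] #..##.
...##.
##....
#..##.
####..
[1] #..##.
...##.
##...#
#..#.#
####.#
[2] #..##.
.#.##.
..#..#
##.#.#
####.#
[3] #..##.
.#.##.
#.#..#
...#.#
.###.#
[4] #..#.#
.#.###
#.#..#
...#.#
.###.#
[5] ...#.#
#..###
..#..#
...#.#
.###.#
[6] ...#.#
#...##
...###
.....#
.###.#
[7] ...#.#
#.#.##
.##.##
..#..#
.###.#
[8] ...#.#
#.#.##
.##..#
..###.
.#####
[9] ...#.#
#...##
...#.#
...##.
.#####
[10] ...#.#
#...##
...###
.....#
.###.#
[11] ...#.#
#...#.
...#..
......
.###.#
[12] ...#.#
#...#.
...#..
#.....
#.##.#
[13] ...#.#
#.....
....##
#...#.
#.##.#
[14] ####.#
##....
....##
#...#.
#.##.#
[15] ####.#
#.....
###.##
##..#.
#.##.#
[16] ####.#
#.....
###.##
##..##
#.###.

1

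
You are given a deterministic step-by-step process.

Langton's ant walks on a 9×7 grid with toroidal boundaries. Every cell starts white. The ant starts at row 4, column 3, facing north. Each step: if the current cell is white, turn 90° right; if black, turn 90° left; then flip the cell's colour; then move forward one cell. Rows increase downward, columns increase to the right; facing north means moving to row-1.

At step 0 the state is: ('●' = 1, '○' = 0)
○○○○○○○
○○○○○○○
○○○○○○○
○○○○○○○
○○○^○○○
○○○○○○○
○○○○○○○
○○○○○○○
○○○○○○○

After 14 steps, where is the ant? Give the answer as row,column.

step 0: ○○○○○○○
○○○○○○○
○○○○○○○
○○○○○○○
○○○^○○○
○○○○○○○
○○○○○○○
○○○○○○○
○○○○○○○
step 1: ○○○○○○○
○○○○○○○
○○○○○○○
○○○○○○○
○○○●>○○
○○○○○○○
○○○○○○○
○○○○○○○
○○○○○○○
step 2: ○○○○○○○
○○○○○○○
○○○○○○○
○○○○○○○
○○○●●○○
○○○○v○○
○○○○○○○
○○○○○○○
○○○○○○○
step 3: ○○○○○○○
○○○○○○○
○○○○○○○
○○○○○○○
○○○●●○○
○○○<●○○
○○○○○○○
○○○○○○○
○○○○○○○
step 4: ○○○○○○○
○○○○○○○
○○○○○○○
○○○○○○○
○○○^●○○
○○○●●○○
○○○○○○○
○○○○○○○
○○○○○○○
step 5: ○○○○○○○
○○○○○○○
○○○○○○○
○○○○○○○
○○<○●○○
○○○●●○○
○○○○○○○
○○○○○○○
○○○○○○○
step 6: ○○○○○○○
○○○○○○○
○○○○○○○
○○^○○○○
○○●○●○○
○○○●●○○
○○○○○○○
○○○○○○○
○○○○○○○
step 7: ○○○○○○○
○○○○○○○
○○○○○○○
○○●>○○○
○○●○●○○
○○○●●○○
○○○○○○○
○○○○○○○
○○○○○○○
step 8: ○○○○○○○
○○○○○○○
○○○○○○○
○○●●○○○
○○●v●○○
○○○●●○○
○○○○○○○
○○○○○○○
○○○○○○○
step 9: ○○○○○○○
○○○○○○○
○○○○○○○
○○●●○○○
○○<●●○○
○○○●●○○
○○○○○○○
○○○○○○○
○○○○○○○
step 10: ○○○○○○○
○○○○○○○
○○○○○○○
○○●●○○○
○○○●●○○
○○v●●○○
○○○○○○○
○○○○○○○
○○○○○○○
step 11: ○○○○○○○
○○○○○○○
○○○○○○○
○○●●○○○
○○○●●○○
○<●●●○○
○○○○○○○
○○○○○○○
○○○○○○○
step 12: ○○○○○○○
○○○○○○○
○○○○○○○
○○●●○○○
○^○●●○○
○●●●●○○
○○○○○○○
○○○○○○○
○○○○○○○
step 13: ○○○○○○○
○○○○○○○
○○○○○○○
○○●●○○○
○●>●●○○
○●●●●○○
○○○○○○○
○○○○○○○
○○○○○○○
step 14: ○○○○○○○
○○○○○○○
○○○○○○○
○○●●○○○
○●●●●○○
○●v●●○○
○○○○○○○
○○○○○○○
○○○○○○○

5,2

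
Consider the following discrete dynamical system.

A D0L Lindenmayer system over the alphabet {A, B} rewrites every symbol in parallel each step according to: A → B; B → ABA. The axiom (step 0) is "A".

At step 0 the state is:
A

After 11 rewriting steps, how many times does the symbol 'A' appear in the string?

[0] A
[1] B
[2] ABA
[3] BABAB
[4] ABABABABABA
[5] BABABABABABABABABABAB
[6] ABABABABABABABABABABABABABABABABABABABABABA
[7] BABABABABABABABABABABABABABABABABABABABABABABABABABABABABABABABABABABABABABABABABABAB
[8] ABABABABABABABABABABABABABABABABABABABABABABABABABABABABAB…BABABABABABABABABABABABABABABABABABABABABABABABABABABABABA  (len 171)
[9] BABABABABABABABABABABABABABABABABABABABABABABABABABABABABA…ABABABABABABABABABABABABABABABABABABABABABABABABABABABABAB  (len 341)
[10] ABABABABABABABABABABABABABABABABABABABABABABABABABABABABAB…BABABABABABABABABABABABABABABABABABABABABABABABABABABABABA  (len 683)
[11] BABABABABABABABABABABABABABABABABABABABABABABABABABABABABA…ABABABABABABABABABABABABABABABABABABABABABABABABABABABABAB  (len 1365)

682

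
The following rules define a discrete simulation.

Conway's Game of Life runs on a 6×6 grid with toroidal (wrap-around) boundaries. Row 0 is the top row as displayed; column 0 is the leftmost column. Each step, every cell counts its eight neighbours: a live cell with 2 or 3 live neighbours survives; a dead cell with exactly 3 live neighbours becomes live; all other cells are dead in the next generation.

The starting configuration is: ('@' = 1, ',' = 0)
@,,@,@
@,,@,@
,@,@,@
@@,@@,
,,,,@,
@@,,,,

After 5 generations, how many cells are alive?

step 0: @,,@,@
@,,@,@
,@,@,@
@@,@@,
,,,,@,
@@,,,,
step 1: ,,@,,,
,@,@,,
,@,@,,
@@,@,,
,,@@@,
@@,,@,
step 2: @,@@,,
,@,@,,
,@,@@,
@@,,,,
,,,,@,
,@,,@@
step 3: @,,@,@
@@,,,,
,@,@@,
@@@@@@
,@,,@,
@@@,@@
step 4: ,,,@,,
,@,@,,
,,,,,,
,,,,,,
,,,,,,
,,@,,,
step 5: ,,,@,,
,,@,,,
,,,,,,
,,,,,,
,,,,,,
,,,,,,

2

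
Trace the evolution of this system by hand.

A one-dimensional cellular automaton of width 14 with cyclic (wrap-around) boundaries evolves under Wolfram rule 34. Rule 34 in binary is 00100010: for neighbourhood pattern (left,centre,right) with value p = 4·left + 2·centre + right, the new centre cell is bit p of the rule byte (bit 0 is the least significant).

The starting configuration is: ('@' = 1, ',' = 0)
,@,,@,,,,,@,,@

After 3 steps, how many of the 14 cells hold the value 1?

4

gen 0: ,@,,@,,,,,@,,@
gen 1: @,,@,,,,,@,,@,
gen 2: ,,@,,,,,@,,@,@
gen 3: ,@,,,,,@,,@,@,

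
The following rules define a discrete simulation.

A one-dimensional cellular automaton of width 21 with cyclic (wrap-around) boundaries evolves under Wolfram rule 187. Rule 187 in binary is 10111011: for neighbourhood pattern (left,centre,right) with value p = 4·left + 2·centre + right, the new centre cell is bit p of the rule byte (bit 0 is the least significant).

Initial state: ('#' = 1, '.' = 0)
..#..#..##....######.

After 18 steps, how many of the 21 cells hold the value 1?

17

[0] ..#..#..##....######.
[1] ##.##.###.#########.#
[2] #.##.###.#########.##
[3] .##.###.#########.###
[4] ##.###.#########.###.
[5] #.###.#########.###.#
[6] .###.#########.###.##
[7] ###.#########.###.##.
[8] ##.#########.###.##.#
[9] #.#########.###.##.##
[10] .#########.###.##.###
[11] #########.###.##.###.
[12] ########.###.##.###.#
[13] #######.###.##.###.##
[14] ######.###.##.###.###
[15] #####.###.##.###.####
[16] ####.###.##.###.#####
[17] ###.###.##.###.######
[18] ##.###.##.###.#######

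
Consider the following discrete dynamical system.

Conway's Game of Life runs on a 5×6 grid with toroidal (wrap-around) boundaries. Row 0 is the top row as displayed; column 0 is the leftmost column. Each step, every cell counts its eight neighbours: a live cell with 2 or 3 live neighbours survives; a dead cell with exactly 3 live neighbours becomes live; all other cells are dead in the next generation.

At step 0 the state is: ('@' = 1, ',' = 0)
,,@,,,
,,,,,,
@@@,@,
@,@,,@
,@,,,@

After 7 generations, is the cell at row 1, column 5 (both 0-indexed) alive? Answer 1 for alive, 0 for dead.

1

gen 0: ,,@,,,
,,,,,,
@@@,@,
@,@,,@
,@,,,@
gen 1: ,,,,,,
,,@@,,
@,@@,,
,,@@@,
,@@,,@
gen 2: ,@,@,,
,@@@,,
,,,,,,
@,,,@@
,@@,@,
gen 3: @,,,@,
,@,@,,
@@@@@@
@@,@@@
,@@,@,
gen 4: @,,,@@
,,,,,,
,,,,,,
,,,,,,
,,@,,,
gen 5: ,,,,,@
,,,,,@
,,,,,,
,,,,,,
,,,,,@
gen 6: @,,,@@
,,,,,,
,,,,,,
,,,,,,
,,,,,,
gen 7: ,,,,,@
,,,,,@
,,,,,,
,,,,,,
,,,,,@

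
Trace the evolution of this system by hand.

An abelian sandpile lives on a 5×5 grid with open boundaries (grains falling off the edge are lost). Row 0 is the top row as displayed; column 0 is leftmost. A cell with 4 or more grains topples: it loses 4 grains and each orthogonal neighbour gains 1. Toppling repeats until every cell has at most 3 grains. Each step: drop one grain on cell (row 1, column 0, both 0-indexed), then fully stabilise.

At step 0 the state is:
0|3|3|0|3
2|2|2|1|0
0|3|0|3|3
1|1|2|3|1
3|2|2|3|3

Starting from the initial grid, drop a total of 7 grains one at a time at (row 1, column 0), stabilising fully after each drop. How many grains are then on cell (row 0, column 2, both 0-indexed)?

1

t=0: 0|3|3|0|3
2|2|2|1|0
0|3|0|3|3
1|1|2|3|1
3|2|2|3|3
t=1: 0|3|3|0|3
3|2|2|1|0
0|3|0|3|3
1|1|2|3|1
3|2|2|3|3
t=2: 1|3|3|0|3
0|3|2|1|0
1|3|0|3|3
1|1|2|3|1
3|2|2|3|3
t=3: 1|3|3|0|3
1|3|2|1|0
1|3|0|3|3
1|1|2|3|1
3|2|2|3|3
t=4: 1|3|3|0|3
2|3|2|1|0
1|3|0|3|3
1|1|2|3|1
3|2|2|3|3
t=5: 1|3|3|0|3
3|3|2|1|0
1|3|0|3|3
1|1|2|3|1
3|2|2|3|3
t=6: 3|1|1|1|3
1|3|0|2|0
3|0|2|3|3
1|2|2|3|1
3|2|2|3|3
t=7: 3|1|1|1|3
2|3|0|2|0
3|0|2|3|3
1|2|2|3|1
3|2|2|3|3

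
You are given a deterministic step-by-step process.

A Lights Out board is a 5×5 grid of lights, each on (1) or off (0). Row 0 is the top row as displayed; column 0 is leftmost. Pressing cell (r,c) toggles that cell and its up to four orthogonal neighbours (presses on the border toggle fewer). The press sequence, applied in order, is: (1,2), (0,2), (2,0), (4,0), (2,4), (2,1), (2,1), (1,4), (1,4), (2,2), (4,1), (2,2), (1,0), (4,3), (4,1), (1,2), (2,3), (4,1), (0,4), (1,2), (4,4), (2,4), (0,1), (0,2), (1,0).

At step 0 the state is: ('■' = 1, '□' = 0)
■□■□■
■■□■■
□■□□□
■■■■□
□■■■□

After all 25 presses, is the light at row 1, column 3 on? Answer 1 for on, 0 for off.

1

0) ■□■□■
■■□■■
□■□□□
■■■■□
□■■■□
1) ■□□□■
■□■□■
□■■□□
■■■■□
□■■■□
2) ■■■■■
■□□□■
□■■□□
■■■■□
□■■■□
3) ■■■■■
□□□□■
■□■□□
□■■■□
□■■■□
4) ■■■■■
□□□□■
■□■□□
■■■■□
■□■■□
5) ■■■■■
□□□□□
■□■■■
■■■■■
■□■■□
6) ■■■■■
□■□□□
□■□■■
■□■■■
■□■■□
7) ■■■■■
□□□□□
■□■■■
■■■■■
■□■■□
8) ■■■■□
□□□■■
■□■■□
■■■■■
■□■■□
9) ■■■■■
□□□□□
■□■■■
■■■■■
■□■■□
10) ■■■■■
□□■□□
■■□□■
■■□■■
■□■■□
11) ■■■■■
□□■□□
■■□□■
■□□■■
□■□■□
12) ■■■■■
□□□□□
■□■■■
■□■■■
□■□■□
13) □■■■■
■■□□□
□□■■■
■□■■■
□■□■□
14) □■■■■
■■□□□
□□■■■
■□■□■
□■■□■
15) □■■■■
■■□□□
□□■■■
■■■□■
■□□□■
16) □■□■■
■□■■□
□□□■■
■■■□■
■□□□■
17) □■□■■
■□■□□
□□■□□
■■■■■
■□□□■
18) □■□■■
■□■□□
□□■□□
■□■■■
□■■□■
19) □■□□□
■□■□■
□□■□□
■□■■■
□■■□■
20) □■■□□
■■□■■
□□□□□
■□■■■
□■■□■
21) □■■□□
■■□■■
□□□□□
■□■■□
□■■■□
22) □■■□□
■■□■□
□□□■■
■□■■■
□■■■□
23) ■□□□□
■□□■□
□□□■■
■□■■■
□■■■□
24) ■■■■□
■□■■□
□□□■■
■□■■■
□■■■□
25) □■■■□
□■■■□
■□□■■
■□■■■
□■■■□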